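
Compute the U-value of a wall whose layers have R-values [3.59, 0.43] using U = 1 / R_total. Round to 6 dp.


R_total = 3.59 + 0.43 = 4.02
U = 1/4.02 = 0.248756

0.248756


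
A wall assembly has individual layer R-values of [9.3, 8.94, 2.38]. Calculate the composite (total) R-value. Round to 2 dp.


R_total = 9.3 + 8.94 + 2.38 = 20.62

20.62


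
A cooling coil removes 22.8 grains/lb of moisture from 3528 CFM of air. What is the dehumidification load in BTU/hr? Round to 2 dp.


Q = 0.68 * 3528 * 22.8 = 54698.11 BTU/hr

54698.11 BTU/hr


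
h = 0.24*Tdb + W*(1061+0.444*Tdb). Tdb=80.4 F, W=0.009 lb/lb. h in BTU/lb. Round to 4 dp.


h = 0.24*80.4 + 0.009*(1061+0.444*80.4) = 29.1663 BTU/lb

29.1663 BTU/lb


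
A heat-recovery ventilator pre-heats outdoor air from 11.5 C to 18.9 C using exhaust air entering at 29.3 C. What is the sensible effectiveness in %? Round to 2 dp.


eff = (18.9-11.5)/(29.3-11.5)*100 = 41.57 %

41.57 %


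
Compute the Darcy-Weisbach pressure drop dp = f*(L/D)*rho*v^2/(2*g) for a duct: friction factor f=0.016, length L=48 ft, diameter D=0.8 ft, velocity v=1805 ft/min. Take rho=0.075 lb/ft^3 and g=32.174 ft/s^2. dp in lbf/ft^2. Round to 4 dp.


v_fps = 1805/60 = 30.0833 ft/s
dp = 0.016*(48/0.8)*0.075*30.0833^2/(2*32.174) = 1.0126 lbf/ft^2

1.0126 lbf/ft^2


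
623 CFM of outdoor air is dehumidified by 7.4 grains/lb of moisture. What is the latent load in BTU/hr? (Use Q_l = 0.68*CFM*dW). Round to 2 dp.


Q = 0.68 * 623 * 7.4 = 3134.94 BTU/hr

3134.94 BTU/hr


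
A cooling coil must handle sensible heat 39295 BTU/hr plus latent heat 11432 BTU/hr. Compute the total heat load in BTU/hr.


Qt = 39295 + 11432 = 50727 BTU/hr

50727 BTU/hr


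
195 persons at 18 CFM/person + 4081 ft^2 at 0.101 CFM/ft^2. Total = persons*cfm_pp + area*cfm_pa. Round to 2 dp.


Total = 195*18 + 4081*0.101 = 3922.18 CFM

3922.18 CFM


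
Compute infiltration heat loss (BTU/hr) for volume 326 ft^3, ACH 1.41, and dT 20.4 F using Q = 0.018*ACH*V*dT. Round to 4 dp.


Q = 0.018 * 1.41 * 326 * 20.4 = 168.7872 BTU/hr

168.7872 BTU/hr


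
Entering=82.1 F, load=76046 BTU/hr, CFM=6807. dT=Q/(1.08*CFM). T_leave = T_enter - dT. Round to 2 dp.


dT = 76046/(1.08*6807) = 10.3442
T_leave = 82.1 - 10.3442 = 71.76 F

71.76 F


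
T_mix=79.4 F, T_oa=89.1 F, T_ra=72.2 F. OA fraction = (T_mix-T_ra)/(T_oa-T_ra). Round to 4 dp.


frac = (79.4 - 72.2) / (89.1 - 72.2) = 0.4260

0.4260


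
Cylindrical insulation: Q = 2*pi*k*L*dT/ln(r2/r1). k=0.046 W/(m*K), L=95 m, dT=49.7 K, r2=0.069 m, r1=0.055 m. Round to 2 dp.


Q = 2*pi*0.046*95*49.7/ln(0.069/0.055) = 6017.63 W

6017.63 W


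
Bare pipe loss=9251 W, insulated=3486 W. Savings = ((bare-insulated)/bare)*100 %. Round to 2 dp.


Savings = ((9251-3486)/9251)*100 = 62.32 %

62.32 %


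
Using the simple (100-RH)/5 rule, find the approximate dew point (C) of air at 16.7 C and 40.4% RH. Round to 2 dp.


Td = 16.7 - (100-40.4)/5 = 4.78 C

4.78 C


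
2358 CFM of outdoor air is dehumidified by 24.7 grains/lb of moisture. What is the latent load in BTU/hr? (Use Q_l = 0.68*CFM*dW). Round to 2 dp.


Q = 0.68 * 2358 * 24.7 = 39604.97 BTU/hr

39604.97 BTU/hr


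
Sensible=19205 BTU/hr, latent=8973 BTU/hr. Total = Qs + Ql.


Qt = 19205 + 8973 = 28178 BTU/hr

28178 BTU/hr


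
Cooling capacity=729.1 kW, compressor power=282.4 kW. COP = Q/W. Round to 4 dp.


COP = 729.1 / 282.4 = 2.5818

2.5818


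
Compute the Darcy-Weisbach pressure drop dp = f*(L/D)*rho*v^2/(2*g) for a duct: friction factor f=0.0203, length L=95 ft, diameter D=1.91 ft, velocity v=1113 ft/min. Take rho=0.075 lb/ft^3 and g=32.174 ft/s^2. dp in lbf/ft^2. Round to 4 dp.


v_fps = 1113/60 = 18.55 ft/s
dp = 0.0203*(95/1.91)*0.075*18.55^2/(2*32.174) = 0.4049 lbf/ft^2

0.4049 lbf/ft^2


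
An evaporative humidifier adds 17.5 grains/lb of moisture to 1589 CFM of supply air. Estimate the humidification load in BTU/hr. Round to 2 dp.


Q = 0.68 * 1589 * 17.5 = 18909.10 BTU/hr

18909.10 BTU/hr


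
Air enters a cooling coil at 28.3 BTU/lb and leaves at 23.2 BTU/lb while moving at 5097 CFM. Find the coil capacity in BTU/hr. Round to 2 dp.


Q = 4.5 * 5097 * (28.3 - 23.2) = 116976.15 BTU/hr

116976.15 BTU/hr


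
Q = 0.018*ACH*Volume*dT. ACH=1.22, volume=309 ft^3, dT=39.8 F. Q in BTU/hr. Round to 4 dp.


Q = 0.018 * 1.22 * 309 * 39.8 = 270.0685 BTU/hr

270.0685 BTU/hr


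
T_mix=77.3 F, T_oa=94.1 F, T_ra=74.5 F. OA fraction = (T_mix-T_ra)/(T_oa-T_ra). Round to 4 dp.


frac = (77.3 - 74.5) / (94.1 - 74.5) = 0.1429

0.1429


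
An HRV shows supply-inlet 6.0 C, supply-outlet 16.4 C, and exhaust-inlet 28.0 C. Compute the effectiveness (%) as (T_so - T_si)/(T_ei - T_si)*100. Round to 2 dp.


eff = (16.4-6.0)/(28.0-6.0)*100 = 47.27 %

47.27 %


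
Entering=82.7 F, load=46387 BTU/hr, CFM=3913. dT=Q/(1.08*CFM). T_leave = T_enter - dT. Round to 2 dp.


dT = 46387/(1.08*3913) = 10.9765
T_leave = 82.7 - 10.9765 = 71.72 F

71.72 F


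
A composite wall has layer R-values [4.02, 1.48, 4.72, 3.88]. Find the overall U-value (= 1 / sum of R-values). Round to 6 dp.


R_total = 4.02 + 1.48 + 4.72 + 3.88 = 14.10
U = 1/14.10 = 0.070922

0.070922


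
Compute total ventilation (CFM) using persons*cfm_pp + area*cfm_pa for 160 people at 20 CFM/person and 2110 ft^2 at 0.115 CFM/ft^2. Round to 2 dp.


Total = 160*20 + 2110*0.115 = 3442.65 CFM

3442.65 CFM


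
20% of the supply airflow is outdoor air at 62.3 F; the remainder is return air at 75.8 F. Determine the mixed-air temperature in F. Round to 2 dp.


T_mix = 0.2*62.3 + 0.8*75.8 = 73.10 F

73.10 F


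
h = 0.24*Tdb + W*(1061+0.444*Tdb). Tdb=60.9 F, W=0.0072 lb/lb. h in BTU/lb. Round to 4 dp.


h = 0.24*60.9 + 0.0072*(1061+0.444*60.9) = 22.4499 BTU/lb

22.4499 BTU/lb


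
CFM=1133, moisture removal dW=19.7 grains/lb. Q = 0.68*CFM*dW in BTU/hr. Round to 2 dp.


Q = 0.68 * 1133 * 19.7 = 15177.67 BTU/hr

15177.67 BTU/hr


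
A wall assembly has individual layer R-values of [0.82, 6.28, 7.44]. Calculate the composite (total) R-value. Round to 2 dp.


R_total = 0.82 + 6.28 + 7.44 = 14.54

14.54


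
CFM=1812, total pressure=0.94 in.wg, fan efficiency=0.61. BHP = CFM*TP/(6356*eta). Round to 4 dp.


BHP = 1812 * 0.94 / (6356 * 0.61) = 0.4393 hp

0.4393 hp


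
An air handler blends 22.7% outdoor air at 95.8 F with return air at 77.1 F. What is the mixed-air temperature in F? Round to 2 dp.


T_mix = 77.1 + (22.7/100)*(95.8-77.1) = 81.34 F

81.34 F


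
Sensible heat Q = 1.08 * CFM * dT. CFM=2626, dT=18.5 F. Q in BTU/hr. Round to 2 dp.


Q = 1.08 * 2626 * 18.5 = 52467.48 BTU/hr

52467.48 BTU/hr


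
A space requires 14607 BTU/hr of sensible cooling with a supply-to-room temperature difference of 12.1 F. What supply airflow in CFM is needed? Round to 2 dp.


CFM = 14607 / (1.08 * 12.1) = 1117.77

1117.77 CFM


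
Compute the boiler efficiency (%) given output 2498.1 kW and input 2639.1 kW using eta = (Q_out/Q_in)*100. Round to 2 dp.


eta = (2498.1/2639.1)*100 = 94.66 %

94.66 %


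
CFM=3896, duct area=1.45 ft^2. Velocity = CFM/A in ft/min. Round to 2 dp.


V = 3896 / 1.45 = 2686.90 ft/min

2686.90 ft/min


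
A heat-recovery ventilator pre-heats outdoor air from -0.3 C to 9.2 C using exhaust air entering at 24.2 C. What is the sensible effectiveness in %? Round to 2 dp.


eff = (9.2-(-0.3))/(24.2-(-0.3))*100 = 38.78 %

38.78 %


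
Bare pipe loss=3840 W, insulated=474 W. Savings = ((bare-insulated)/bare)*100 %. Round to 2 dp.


Savings = ((3840-474)/3840)*100 = 87.66 %

87.66 %


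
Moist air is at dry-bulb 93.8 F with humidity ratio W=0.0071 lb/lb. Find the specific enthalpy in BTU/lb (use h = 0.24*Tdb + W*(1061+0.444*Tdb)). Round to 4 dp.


h = 0.24*93.8 + 0.0071*(1061+0.444*93.8) = 30.3408 BTU/lb

30.3408 BTU/lb


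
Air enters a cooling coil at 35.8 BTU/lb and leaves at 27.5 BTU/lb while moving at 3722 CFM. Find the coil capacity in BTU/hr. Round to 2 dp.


Q = 4.5 * 3722 * (35.8 - 27.5) = 139016.70 BTU/hr

139016.70 BTU/hr


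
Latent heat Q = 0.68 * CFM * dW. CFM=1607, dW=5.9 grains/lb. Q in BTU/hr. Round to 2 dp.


Q = 0.68 * 1607 * 5.9 = 6447.28 BTU/hr

6447.28 BTU/hr


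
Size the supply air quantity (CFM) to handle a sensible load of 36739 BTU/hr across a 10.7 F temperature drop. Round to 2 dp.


CFM = 36739 / (1.08 * 10.7) = 3179.21

3179.21 CFM


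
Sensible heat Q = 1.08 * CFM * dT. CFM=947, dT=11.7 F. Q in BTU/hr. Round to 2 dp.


Q = 1.08 * 947 * 11.7 = 11966.29 BTU/hr

11966.29 BTU/hr


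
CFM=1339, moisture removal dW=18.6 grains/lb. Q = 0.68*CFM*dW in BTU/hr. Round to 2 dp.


Q = 0.68 * 1339 * 18.6 = 16935.67 BTU/hr

16935.67 BTU/hr


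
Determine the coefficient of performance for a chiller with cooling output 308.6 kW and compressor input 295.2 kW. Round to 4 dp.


COP = 308.6 / 295.2 = 1.0454

1.0454


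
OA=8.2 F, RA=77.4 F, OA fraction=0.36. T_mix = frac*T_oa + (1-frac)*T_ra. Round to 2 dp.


T_mix = 0.36*8.2 + 0.64*77.4 = 52.49 F

52.49 F


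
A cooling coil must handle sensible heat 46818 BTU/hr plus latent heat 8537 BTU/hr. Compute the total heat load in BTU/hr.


Qt = 46818 + 8537 = 55355 BTU/hr

55355 BTU/hr


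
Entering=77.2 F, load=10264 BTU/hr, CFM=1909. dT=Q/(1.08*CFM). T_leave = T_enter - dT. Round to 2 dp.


dT = 10264/(1.08*1909) = 4.9784
T_leave = 77.2 - 4.9784 = 72.22 F

72.22 F


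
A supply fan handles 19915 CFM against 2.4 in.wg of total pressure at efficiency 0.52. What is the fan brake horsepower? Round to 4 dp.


BHP = 19915 * 2.4 / (6356 * 0.52) = 14.4612 hp

14.4612 hp


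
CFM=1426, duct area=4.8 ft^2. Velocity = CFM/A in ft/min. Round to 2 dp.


V = 1426 / 4.8 = 297.08 ft/min

297.08 ft/min


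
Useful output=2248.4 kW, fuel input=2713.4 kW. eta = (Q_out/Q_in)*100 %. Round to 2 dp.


eta = (2248.4/2713.4)*100 = 82.86 %

82.86 %


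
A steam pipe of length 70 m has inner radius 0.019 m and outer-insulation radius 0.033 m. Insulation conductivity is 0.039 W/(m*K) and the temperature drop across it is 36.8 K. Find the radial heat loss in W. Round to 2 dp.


Q = 2*pi*0.039*70*36.8/ln(0.033/0.019) = 1143.40 W

1143.40 W


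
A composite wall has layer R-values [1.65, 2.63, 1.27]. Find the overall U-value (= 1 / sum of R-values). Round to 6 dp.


R_total = 1.65 + 2.63 + 1.27 = 5.55
U = 1/5.55 = 0.180180

0.180180


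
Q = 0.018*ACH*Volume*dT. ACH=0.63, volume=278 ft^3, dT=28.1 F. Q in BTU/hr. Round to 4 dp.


Q = 0.018 * 0.63 * 278 * 28.1 = 88.5858 BTU/hr

88.5858 BTU/hr


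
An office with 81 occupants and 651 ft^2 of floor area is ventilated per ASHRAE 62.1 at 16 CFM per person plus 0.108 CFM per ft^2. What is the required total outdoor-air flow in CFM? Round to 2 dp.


Total = 81*16 + 651*0.108 = 1366.31 CFM

1366.31 CFM


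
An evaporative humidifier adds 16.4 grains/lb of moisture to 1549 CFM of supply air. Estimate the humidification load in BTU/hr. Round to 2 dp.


Q = 0.68 * 1549 * 16.4 = 17274.45 BTU/hr

17274.45 BTU/hr


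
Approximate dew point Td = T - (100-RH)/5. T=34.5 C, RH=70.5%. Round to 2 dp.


Td = 34.5 - (100-70.5)/5 = 28.60 C

28.60 C


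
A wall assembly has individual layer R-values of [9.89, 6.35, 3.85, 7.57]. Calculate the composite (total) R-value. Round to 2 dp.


R_total = 9.89 + 6.35 + 3.85 + 7.57 = 27.66

27.66


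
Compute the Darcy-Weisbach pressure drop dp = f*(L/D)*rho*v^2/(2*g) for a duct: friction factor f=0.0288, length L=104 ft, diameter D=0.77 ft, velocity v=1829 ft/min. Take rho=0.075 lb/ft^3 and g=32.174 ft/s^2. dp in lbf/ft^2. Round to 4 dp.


v_fps = 1829/60 = 30.4833 ft/s
dp = 0.0288*(104/0.77)*0.075*30.4833^2/(2*32.174) = 4.2129 lbf/ft^2

4.2129 lbf/ft^2


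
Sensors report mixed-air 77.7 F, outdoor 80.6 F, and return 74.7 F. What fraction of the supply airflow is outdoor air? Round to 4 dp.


frac = (77.7 - 74.7) / (80.6 - 74.7) = 0.5085

0.5085


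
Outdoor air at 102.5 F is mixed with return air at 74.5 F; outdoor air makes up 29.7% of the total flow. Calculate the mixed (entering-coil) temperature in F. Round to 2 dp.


T_mix = 74.5 + (29.7/100)*(102.5-74.5) = 82.82 F

82.82 F


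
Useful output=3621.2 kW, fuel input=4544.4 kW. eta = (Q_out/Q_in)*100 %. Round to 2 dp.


eta = (3621.2/4544.4)*100 = 79.68 %

79.68 %


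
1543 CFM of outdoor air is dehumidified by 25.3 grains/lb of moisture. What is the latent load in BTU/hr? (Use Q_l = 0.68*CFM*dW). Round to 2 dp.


Q = 0.68 * 1543 * 25.3 = 26545.77 BTU/hr

26545.77 BTU/hr


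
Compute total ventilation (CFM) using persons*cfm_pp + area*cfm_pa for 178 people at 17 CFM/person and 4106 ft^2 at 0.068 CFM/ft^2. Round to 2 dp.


Total = 178*17 + 4106*0.068 = 3305.21 CFM

3305.21 CFM


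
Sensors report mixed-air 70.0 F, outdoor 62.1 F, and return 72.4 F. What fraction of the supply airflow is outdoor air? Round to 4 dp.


frac = (70.0 - 72.4) / (62.1 - 72.4) = 0.2330

0.2330


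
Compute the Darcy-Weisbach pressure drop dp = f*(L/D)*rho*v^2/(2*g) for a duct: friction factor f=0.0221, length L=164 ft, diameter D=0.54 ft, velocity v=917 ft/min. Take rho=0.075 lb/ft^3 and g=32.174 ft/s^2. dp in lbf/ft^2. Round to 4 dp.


v_fps = 917/60 = 15.2833 ft/s
dp = 0.0221*(164/0.54)*0.075*15.2833^2/(2*32.174) = 1.8273 lbf/ft^2

1.8273 lbf/ft^2


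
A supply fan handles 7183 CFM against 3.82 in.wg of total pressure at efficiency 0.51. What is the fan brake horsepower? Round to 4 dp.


BHP = 7183 * 3.82 / (6356 * 0.51) = 8.4648 hp

8.4648 hp


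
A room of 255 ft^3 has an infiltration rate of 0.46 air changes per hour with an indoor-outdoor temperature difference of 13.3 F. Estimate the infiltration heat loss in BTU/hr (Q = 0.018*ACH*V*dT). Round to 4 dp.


Q = 0.018 * 0.46 * 255 * 13.3 = 28.0816 BTU/hr

28.0816 BTU/hr


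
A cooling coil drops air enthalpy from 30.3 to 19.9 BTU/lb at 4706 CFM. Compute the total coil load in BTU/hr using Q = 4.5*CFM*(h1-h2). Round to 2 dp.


Q = 4.5 * 4706 * (30.3 - 19.9) = 220240.80 BTU/hr

220240.80 BTU/hr


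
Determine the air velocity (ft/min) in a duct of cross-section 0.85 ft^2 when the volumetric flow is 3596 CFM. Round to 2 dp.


V = 3596 / 0.85 = 4230.59 ft/min

4230.59 ft/min


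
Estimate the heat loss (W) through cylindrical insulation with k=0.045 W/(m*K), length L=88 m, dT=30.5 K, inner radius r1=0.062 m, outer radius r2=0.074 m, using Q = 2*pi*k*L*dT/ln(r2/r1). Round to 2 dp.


Q = 2*pi*0.045*88*30.5/ln(0.074/0.062) = 4289.15 W

4289.15 W


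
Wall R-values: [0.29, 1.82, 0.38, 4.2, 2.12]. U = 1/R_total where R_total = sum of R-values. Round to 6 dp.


R_total = 0.29 + 1.82 + 0.38 + 4.2 + 2.12 = 8.81
U = 1/8.81 = 0.113507

0.113507


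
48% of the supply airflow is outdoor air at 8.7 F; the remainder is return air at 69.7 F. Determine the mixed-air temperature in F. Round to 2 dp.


T_mix = 0.48*8.7 + 0.52*69.7 = 40.42 F

40.42 F


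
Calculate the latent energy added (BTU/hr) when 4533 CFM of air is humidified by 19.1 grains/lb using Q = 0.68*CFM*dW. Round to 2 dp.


Q = 0.68 * 4533 * 19.1 = 58874.60 BTU/hr

58874.60 BTU/hr


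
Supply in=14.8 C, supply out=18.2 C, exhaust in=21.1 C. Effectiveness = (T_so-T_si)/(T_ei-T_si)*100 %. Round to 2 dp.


eff = (18.2-14.8)/(21.1-14.8)*100 = 53.97 %

53.97 %


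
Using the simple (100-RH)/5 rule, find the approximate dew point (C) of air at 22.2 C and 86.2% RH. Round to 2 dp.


Td = 22.2 - (100-86.2)/5 = 19.44 C

19.44 C


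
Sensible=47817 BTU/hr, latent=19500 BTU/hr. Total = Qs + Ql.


Qt = 47817 + 19500 = 67317 BTU/hr

67317 BTU/hr


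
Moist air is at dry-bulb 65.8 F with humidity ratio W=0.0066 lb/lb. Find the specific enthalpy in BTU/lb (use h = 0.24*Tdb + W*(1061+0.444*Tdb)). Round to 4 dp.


h = 0.24*65.8 + 0.0066*(1061+0.444*65.8) = 22.9874 BTU/lb

22.9874 BTU/lb


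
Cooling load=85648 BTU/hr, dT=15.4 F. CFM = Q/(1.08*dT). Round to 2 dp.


CFM = 85648 / (1.08 * 15.4) = 5149.59

5149.59 CFM


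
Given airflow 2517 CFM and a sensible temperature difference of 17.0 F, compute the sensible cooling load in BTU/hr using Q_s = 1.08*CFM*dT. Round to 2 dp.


Q = 1.08 * 2517 * 17.0 = 46212.12 BTU/hr

46212.12 BTU/hr


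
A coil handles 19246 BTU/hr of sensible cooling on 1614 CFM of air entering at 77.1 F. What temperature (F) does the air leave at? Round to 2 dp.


dT = 19246/(1.08*1614) = 11.0411
T_leave = 77.1 - 11.0411 = 66.06 F

66.06 F


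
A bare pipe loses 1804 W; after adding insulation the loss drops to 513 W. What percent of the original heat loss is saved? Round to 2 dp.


Savings = ((1804-513)/1804)*100 = 71.56 %

71.56 %


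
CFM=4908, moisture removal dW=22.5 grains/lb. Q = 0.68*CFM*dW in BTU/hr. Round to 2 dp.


Q = 0.68 * 4908 * 22.5 = 75092.40 BTU/hr

75092.40 BTU/hr


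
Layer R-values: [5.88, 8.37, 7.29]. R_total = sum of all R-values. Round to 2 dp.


R_total = 5.88 + 8.37 + 7.29 = 21.54

21.54


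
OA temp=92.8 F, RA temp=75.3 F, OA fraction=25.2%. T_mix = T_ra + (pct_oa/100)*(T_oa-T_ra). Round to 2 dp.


T_mix = 75.3 + (25.2/100)*(92.8-75.3) = 79.71 F

79.71 F


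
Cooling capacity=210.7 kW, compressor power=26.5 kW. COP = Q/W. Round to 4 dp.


COP = 210.7 / 26.5 = 7.9509

7.9509


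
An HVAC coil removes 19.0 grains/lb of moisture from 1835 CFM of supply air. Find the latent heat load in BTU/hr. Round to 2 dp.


Q = 0.68 * 1835 * 19.0 = 23708.20 BTU/hr

23708.20 BTU/hr


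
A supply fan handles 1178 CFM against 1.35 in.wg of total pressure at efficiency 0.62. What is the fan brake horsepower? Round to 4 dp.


BHP = 1178 * 1.35 / (6356 * 0.62) = 0.4036 hp

0.4036 hp


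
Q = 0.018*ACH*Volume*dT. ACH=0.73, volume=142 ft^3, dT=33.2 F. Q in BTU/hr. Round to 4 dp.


Q = 0.018 * 0.73 * 142 * 33.2 = 61.9472 BTU/hr

61.9472 BTU/hr


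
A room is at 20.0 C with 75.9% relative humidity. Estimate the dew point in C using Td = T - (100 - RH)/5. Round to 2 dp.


Td = 20.0 - (100-75.9)/5 = 15.18 C

15.18 C


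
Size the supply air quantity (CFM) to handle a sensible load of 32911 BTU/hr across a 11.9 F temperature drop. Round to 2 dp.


CFM = 32911 / (1.08 * 11.9) = 2560.77

2560.77 CFM


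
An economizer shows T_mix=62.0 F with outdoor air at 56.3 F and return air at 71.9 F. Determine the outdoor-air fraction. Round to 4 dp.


frac = (62.0 - 71.9) / (56.3 - 71.9) = 0.6346

0.6346


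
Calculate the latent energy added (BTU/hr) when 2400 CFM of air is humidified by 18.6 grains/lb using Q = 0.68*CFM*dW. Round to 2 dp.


Q = 0.68 * 2400 * 18.6 = 30355.20 BTU/hr

30355.20 BTU/hr


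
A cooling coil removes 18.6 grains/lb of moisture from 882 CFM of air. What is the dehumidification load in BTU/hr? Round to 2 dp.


Q = 0.68 * 882 * 18.6 = 11155.54 BTU/hr

11155.54 BTU/hr


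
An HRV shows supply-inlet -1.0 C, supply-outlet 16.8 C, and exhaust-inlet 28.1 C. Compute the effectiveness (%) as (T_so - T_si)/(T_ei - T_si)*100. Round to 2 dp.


eff = (16.8-(-1.0))/(28.1-(-1.0))*100 = 61.17 %

61.17 %


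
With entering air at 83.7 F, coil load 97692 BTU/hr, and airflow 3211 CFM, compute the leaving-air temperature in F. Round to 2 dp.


dT = 97692/(1.08*3211) = 28.1705
T_leave = 83.7 - 28.1705 = 55.53 F

55.53 F


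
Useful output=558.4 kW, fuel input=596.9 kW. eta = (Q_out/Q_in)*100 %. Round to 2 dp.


eta = (558.4/596.9)*100 = 93.55 %

93.55 %


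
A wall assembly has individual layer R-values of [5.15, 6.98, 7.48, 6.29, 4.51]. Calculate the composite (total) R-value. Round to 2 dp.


R_total = 5.15 + 6.98 + 7.48 + 6.29 + 4.51 = 30.41

30.41


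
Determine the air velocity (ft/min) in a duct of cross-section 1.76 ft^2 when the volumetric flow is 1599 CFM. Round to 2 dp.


V = 1599 / 1.76 = 908.52 ft/min

908.52 ft/min


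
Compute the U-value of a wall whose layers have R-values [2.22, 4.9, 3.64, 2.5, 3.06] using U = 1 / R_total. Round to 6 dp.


R_total = 2.22 + 4.9 + 3.64 + 2.5 + 3.06 = 16.32
U = 1/16.32 = 0.061275

0.061275


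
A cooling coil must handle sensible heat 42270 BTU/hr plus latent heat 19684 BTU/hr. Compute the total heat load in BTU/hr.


Qt = 42270 + 19684 = 61954 BTU/hr

61954 BTU/hr


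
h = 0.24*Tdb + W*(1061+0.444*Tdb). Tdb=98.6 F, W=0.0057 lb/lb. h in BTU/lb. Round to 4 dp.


h = 0.24*98.6 + 0.0057*(1061+0.444*98.6) = 29.9612 BTU/lb

29.9612 BTU/lb


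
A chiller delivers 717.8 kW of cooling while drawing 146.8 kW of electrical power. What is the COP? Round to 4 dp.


COP = 717.8 / 146.8 = 4.8896

4.8896


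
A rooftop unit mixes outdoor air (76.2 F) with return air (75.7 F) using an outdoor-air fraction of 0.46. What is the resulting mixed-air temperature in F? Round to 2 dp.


T_mix = 0.46*76.2 + 0.54*75.7 = 75.93 F

75.93 F


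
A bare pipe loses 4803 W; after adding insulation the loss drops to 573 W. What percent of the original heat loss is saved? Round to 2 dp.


Savings = ((4803-573)/4803)*100 = 88.07 %

88.07 %


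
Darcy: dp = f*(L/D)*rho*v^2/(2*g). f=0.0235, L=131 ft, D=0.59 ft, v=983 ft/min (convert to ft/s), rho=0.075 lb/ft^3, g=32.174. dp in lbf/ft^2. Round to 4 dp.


v_fps = 983/60 = 16.3833 ft/s
dp = 0.0235*(131/0.59)*0.075*16.3833^2/(2*32.174) = 1.6324 lbf/ft^2

1.6324 lbf/ft^2


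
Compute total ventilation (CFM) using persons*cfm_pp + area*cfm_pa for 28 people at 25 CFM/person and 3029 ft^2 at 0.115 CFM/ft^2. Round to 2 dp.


Total = 28*25 + 3029*0.115 = 1048.34 CFM

1048.34 CFM


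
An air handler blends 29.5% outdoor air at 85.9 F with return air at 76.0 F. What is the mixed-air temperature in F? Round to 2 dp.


T_mix = 76.0 + (29.5/100)*(85.9-76.0) = 78.92 F

78.92 F


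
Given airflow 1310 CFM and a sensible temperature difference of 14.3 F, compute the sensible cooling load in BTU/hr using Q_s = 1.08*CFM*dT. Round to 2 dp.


Q = 1.08 * 1310 * 14.3 = 20231.64 BTU/hr

20231.64 BTU/hr


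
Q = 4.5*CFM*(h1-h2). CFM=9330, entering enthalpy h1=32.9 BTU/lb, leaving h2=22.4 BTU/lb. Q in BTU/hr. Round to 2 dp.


Q = 4.5 * 9330 * (32.9 - 22.4) = 440842.50 BTU/hr

440842.50 BTU/hr


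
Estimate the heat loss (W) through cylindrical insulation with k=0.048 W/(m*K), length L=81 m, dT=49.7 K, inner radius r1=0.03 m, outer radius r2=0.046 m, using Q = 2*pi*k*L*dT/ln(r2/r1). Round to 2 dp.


Q = 2*pi*0.048*81*49.7/ln(0.046/0.03) = 2840.42 W

2840.42 W


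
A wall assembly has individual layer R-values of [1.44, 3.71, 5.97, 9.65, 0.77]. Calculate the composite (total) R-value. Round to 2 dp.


R_total = 1.44 + 3.71 + 5.97 + 9.65 + 0.77 = 21.54

21.54


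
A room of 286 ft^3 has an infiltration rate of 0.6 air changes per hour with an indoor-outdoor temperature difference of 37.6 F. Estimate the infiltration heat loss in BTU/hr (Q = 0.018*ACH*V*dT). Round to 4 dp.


Q = 0.018 * 0.6 * 286 * 37.6 = 116.1389 BTU/hr

116.1389 BTU/hr


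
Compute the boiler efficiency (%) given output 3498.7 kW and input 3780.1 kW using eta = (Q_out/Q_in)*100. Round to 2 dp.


eta = (3498.7/3780.1)*100 = 92.56 %

92.56 %


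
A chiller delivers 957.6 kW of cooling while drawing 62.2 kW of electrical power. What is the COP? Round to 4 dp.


COP = 957.6 / 62.2 = 15.3955

15.3955


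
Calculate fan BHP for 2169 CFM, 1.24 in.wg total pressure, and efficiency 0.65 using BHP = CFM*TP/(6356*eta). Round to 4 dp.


BHP = 2169 * 1.24 / (6356 * 0.65) = 0.6510 hp

0.6510 hp


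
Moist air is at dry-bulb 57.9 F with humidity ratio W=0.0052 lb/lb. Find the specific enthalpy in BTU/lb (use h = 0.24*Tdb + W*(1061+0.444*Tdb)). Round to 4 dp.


h = 0.24*57.9 + 0.0052*(1061+0.444*57.9) = 19.5469 BTU/lb

19.5469 BTU/lb


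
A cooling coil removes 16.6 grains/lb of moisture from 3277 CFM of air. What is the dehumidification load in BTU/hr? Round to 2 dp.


Q = 0.68 * 3277 * 16.6 = 36990.78 BTU/hr

36990.78 BTU/hr


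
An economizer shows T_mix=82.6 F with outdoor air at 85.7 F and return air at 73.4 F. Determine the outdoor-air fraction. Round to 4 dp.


frac = (82.6 - 73.4) / (85.7 - 73.4) = 0.7480

0.7480


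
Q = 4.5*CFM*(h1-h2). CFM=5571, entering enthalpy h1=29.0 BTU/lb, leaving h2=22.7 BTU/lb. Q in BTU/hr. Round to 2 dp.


Q = 4.5 * 5571 * (29.0 - 22.7) = 157937.85 BTU/hr

157937.85 BTU/hr


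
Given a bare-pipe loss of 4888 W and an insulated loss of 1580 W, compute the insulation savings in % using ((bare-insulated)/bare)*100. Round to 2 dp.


Savings = ((4888-1580)/4888)*100 = 67.68 %

67.68 %


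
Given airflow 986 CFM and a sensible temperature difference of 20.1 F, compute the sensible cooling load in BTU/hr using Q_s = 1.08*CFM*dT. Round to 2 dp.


Q = 1.08 * 986 * 20.1 = 21404.09 BTU/hr

21404.09 BTU/hr


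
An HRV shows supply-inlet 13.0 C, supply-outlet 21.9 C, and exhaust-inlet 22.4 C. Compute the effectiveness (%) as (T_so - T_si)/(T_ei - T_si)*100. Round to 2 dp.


eff = (21.9-13.0)/(22.4-13.0)*100 = 94.68 %

94.68 %


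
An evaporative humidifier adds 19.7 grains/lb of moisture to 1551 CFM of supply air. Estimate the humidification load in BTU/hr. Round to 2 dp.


Q = 0.68 * 1551 * 19.7 = 20777.20 BTU/hr

20777.20 BTU/hr


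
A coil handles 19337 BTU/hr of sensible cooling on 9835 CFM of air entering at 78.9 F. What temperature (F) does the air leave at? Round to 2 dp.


dT = 19337/(1.08*9835) = 1.8205
T_leave = 78.9 - 1.8205 = 77.08 F

77.08 F


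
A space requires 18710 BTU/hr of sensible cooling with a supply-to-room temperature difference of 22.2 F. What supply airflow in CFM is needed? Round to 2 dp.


CFM = 18710 / (1.08 * 22.2) = 780.36

780.36 CFM


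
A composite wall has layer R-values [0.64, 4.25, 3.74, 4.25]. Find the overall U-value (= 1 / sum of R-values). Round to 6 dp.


R_total = 0.64 + 4.25 + 3.74 + 4.25 = 12.88
U = 1/12.88 = 0.077640

0.077640


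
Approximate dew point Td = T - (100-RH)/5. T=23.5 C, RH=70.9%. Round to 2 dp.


Td = 23.5 - (100-70.9)/5 = 17.68 C

17.68 C


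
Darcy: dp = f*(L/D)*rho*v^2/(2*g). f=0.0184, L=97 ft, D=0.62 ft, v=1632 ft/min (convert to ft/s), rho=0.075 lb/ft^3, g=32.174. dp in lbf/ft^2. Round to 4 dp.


v_fps = 1632/60 = 27.2 ft/s
dp = 0.0184*(97/0.62)*0.075*27.2^2/(2*32.174) = 2.4823 lbf/ft^2

2.4823 lbf/ft^2


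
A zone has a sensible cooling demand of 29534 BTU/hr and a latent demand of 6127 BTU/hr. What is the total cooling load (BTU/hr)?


Qt = 29534 + 6127 = 35661 BTU/hr

35661 BTU/hr


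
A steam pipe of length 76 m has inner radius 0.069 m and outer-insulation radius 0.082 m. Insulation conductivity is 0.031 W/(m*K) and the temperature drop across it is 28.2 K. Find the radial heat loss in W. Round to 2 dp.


Q = 2*pi*0.031*76*28.2/ln(0.082/0.069) = 2418.42 W

2418.42 W


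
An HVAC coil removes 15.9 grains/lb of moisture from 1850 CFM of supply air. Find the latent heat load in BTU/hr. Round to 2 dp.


Q = 0.68 * 1850 * 15.9 = 20002.20 BTU/hr

20002.20 BTU/hr


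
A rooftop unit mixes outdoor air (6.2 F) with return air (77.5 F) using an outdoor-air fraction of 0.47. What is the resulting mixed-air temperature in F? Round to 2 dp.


T_mix = 0.47*6.2 + 0.53*77.5 = 43.99 F

43.99 F


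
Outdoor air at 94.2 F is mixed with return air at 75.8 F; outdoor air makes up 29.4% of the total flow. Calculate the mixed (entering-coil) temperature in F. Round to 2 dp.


T_mix = 75.8 + (29.4/100)*(94.2-75.8) = 81.21 F

81.21 F


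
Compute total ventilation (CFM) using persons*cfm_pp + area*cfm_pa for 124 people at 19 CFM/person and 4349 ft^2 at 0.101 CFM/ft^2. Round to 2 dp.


Total = 124*19 + 4349*0.101 = 2795.25 CFM

2795.25 CFM


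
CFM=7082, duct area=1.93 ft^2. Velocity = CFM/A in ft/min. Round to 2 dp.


V = 7082 / 1.93 = 3669.43 ft/min

3669.43 ft/min


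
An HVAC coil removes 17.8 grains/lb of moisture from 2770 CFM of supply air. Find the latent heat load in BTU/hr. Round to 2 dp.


Q = 0.68 * 2770 * 17.8 = 33528.08 BTU/hr

33528.08 BTU/hr


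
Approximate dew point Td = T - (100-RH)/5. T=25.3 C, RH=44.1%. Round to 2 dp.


Td = 25.3 - (100-44.1)/5 = 14.12 C

14.12 C


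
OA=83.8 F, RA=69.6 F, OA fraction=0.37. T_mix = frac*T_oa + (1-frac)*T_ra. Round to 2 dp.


T_mix = 0.37*83.8 + 0.63*69.6 = 74.85 F

74.85 F


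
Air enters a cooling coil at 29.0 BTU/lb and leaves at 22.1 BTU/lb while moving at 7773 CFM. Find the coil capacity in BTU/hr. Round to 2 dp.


Q = 4.5 * 7773 * (29.0 - 22.1) = 241351.65 BTU/hr

241351.65 BTU/hr


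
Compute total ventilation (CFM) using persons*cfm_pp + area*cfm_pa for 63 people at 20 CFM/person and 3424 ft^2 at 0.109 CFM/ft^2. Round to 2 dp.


Total = 63*20 + 3424*0.109 = 1633.22 CFM

1633.22 CFM


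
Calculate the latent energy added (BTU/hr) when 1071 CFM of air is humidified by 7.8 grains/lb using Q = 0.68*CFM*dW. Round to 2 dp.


Q = 0.68 * 1071 * 7.8 = 5680.58 BTU/hr

5680.58 BTU/hr


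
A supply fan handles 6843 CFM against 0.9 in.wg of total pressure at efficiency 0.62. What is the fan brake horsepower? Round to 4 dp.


BHP = 6843 * 0.9 / (6356 * 0.62) = 1.5628 hp

1.5628 hp


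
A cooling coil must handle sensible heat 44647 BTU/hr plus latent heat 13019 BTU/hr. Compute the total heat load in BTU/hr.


Qt = 44647 + 13019 = 57666 BTU/hr

57666 BTU/hr


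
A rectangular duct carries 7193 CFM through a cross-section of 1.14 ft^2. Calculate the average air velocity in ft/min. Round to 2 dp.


V = 7193 / 1.14 = 6309.65 ft/min

6309.65 ft/min


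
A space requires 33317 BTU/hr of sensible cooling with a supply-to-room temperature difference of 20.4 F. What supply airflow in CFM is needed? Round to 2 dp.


CFM = 33317 / (1.08 * 20.4) = 1512.21

1512.21 CFM


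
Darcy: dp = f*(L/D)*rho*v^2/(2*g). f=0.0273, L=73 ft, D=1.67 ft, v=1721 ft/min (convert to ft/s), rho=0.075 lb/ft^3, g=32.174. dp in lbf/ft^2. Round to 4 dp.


v_fps = 1721/60 = 28.6833 ft/s
dp = 0.0273*(73/1.67)*0.075*28.6833^2/(2*32.174) = 1.1443 lbf/ft^2

1.1443 lbf/ft^2


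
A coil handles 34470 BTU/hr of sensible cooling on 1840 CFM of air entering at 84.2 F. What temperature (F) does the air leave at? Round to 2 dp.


dT = 34470/(1.08*1840) = 17.3460
T_leave = 84.2 - 17.3460 = 66.85 F

66.85 F


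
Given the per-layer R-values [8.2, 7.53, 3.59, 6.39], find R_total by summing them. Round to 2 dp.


R_total = 8.2 + 7.53 + 3.59 + 6.39 = 25.71

25.71


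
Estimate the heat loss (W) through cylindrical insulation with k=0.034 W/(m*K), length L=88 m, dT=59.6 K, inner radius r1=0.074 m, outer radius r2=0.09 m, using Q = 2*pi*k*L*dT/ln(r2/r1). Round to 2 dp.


Q = 2*pi*0.034*88*59.6/ln(0.09/0.074) = 5723.98 W

5723.98 W


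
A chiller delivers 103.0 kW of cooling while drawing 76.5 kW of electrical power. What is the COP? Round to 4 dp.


COP = 103.0 / 76.5 = 1.3464

1.3464


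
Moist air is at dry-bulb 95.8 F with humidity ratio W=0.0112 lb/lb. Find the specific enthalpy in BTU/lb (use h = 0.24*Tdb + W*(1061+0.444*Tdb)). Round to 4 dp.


h = 0.24*95.8 + 0.0112*(1061+0.444*95.8) = 35.3516 BTU/lb

35.3516 BTU/lb


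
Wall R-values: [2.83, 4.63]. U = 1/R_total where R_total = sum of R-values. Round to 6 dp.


R_total = 2.83 + 4.63 = 7.46
U = 1/7.46 = 0.134048

0.134048


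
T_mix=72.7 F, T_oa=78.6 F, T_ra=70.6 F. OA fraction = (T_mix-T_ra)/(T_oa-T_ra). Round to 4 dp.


frac = (72.7 - 70.6) / (78.6 - 70.6) = 0.2625

0.2625


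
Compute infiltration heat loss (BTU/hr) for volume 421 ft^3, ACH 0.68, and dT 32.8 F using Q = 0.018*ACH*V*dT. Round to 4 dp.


Q = 0.018 * 0.68 * 421 * 32.8 = 169.0197 BTU/hr

169.0197 BTU/hr


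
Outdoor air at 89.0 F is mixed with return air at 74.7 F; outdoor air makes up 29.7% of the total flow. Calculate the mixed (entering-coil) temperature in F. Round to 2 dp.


T_mix = 74.7 + (29.7/100)*(89.0-74.7) = 78.95 F

78.95 F


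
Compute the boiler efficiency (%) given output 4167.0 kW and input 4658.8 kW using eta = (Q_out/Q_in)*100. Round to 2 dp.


eta = (4167.0/4658.8)*100 = 89.44 %

89.44 %


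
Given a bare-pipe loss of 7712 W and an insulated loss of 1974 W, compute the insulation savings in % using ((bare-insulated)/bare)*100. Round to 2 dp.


Savings = ((7712-1974)/7712)*100 = 74.40 %

74.40 %


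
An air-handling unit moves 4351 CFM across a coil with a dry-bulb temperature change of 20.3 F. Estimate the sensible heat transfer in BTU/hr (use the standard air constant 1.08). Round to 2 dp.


Q = 1.08 * 4351 * 20.3 = 95391.32 BTU/hr

95391.32 BTU/hr


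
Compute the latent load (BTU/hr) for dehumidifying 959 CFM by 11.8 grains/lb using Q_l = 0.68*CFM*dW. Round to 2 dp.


Q = 0.68 * 959 * 11.8 = 7695.02 BTU/hr

7695.02 BTU/hr


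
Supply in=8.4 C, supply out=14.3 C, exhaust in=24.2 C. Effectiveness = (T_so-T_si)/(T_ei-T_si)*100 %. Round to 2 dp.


eff = (14.3-8.4)/(24.2-8.4)*100 = 37.34 %

37.34 %


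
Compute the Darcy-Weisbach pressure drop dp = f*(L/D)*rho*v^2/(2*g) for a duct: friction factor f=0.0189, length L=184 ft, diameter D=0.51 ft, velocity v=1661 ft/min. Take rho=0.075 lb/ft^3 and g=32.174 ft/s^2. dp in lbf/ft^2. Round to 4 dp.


v_fps = 1661/60 = 27.6833 ft/s
dp = 0.0189*(184/0.51)*0.075*27.6833^2/(2*32.174) = 6.0908 lbf/ft^2

6.0908 lbf/ft^2


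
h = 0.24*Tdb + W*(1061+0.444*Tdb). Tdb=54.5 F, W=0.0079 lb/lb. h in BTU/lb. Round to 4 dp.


h = 0.24*54.5 + 0.0079*(1061+0.444*54.5) = 21.6531 BTU/lb

21.6531 BTU/lb


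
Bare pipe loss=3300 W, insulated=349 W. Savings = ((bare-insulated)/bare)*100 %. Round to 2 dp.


Savings = ((3300-349)/3300)*100 = 89.42 %

89.42 %


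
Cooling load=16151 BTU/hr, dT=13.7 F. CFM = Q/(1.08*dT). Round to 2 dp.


CFM = 16151 / (1.08 * 13.7) = 1091.58

1091.58 CFM


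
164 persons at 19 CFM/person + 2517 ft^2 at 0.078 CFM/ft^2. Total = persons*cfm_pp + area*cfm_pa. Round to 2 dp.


Total = 164*19 + 2517*0.078 = 3312.33 CFM

3312.33 CFM


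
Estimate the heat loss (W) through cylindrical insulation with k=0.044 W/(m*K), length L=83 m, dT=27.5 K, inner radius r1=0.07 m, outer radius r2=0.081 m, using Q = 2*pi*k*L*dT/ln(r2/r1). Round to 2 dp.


Q = 2*pi*0.044*83*27.5/ln(0.081/0.07) = 4323.42 W

4323.42 W


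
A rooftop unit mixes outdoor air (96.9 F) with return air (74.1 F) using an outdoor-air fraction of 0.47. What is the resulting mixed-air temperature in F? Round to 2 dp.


T_mix = 0.47*96.9 + 0.53*74.1 = 84.82 F

84.82 F


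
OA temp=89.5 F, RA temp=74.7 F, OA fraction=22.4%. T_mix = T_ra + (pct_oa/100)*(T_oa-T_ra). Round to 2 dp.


T_mix = 74.7 + (22.4/100)*(89.5-74.7) = 78.02 F

78.02 F


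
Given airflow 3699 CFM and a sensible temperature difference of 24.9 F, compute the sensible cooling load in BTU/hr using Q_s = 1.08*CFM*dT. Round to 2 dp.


Q = 1.08 * 3699 * 24.9 = 99473.51 BTU/hr

99473.51 BTU/hr


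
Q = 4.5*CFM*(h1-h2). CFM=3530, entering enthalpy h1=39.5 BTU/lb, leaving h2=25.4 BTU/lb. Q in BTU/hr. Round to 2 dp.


Q = 4.5 * 3530 * (39.5 - 25.4) = 223978.50 BTU/hr

223978.50 BTU/hr


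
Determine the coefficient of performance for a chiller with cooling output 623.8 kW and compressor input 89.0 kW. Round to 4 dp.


COP = 623.8 / 89.0 = 7.0090

7.0090


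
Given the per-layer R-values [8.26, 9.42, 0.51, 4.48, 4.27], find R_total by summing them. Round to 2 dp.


R_total = 8.26 + 9.42 + 0.51 + 4.48 + 4.27 = 26.94

26.94


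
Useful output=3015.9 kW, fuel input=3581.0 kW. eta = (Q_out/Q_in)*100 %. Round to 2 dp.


eta = (3015.9/3581.0)*100 = 84.22 %

84.22 %


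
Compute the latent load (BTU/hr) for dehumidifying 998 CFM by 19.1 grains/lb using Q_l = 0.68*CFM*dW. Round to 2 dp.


Q = 0.68 * 998 * 19.1 = 12962.02 BTU/hr

12962.02 BTU/hr


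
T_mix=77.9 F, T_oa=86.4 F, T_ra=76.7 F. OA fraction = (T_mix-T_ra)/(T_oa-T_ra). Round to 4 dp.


frac = (77.9 - 76.7) / (86.4 - 76.7) = 0.1237

0.1237


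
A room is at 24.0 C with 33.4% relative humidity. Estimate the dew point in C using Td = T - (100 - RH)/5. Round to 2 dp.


Td = 24.0 - (100-33.4)/5 = 10.68 C

10.68 C


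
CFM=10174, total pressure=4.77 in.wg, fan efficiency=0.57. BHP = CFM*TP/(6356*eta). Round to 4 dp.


BHP = 10174 * 4.77 / (6356 * 0.57) = 13.3953 hp

13.3953 hp


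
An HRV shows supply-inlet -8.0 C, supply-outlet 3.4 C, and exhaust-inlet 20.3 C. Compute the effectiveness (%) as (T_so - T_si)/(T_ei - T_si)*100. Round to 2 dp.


eff = (3.4-(-8.0))/(20.3-(-8.0))*100 = 40.28 %

40.28 %


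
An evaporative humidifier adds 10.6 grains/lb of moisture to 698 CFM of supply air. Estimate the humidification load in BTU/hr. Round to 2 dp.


Q = 0.68 * 698 * 10.6 = 5031.18 BTU/hr

5031.18 BTU/hr


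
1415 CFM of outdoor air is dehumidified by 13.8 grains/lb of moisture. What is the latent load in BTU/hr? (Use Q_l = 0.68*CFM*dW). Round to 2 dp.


Q = 0.68 * 1415 * 13.8 = 13278.36 BTU/hr

13278.36 BTU/hr


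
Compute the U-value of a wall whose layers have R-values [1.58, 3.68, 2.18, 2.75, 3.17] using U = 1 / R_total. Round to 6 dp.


R_total = 1.58 + 3.68 + 2.18 + 2.75 + 3.17 = 13.36
U = 1/13.36 = 0.074850

0.074850


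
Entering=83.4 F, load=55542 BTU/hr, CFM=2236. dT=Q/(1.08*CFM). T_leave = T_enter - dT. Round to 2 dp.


dT = 55542/(1.08*2236) = 22.9999
T_leave = 83.4 - 22.9999 = 60.40 F

60.40 F


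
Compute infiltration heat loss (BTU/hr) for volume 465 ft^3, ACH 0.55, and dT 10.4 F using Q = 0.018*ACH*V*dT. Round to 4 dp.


Q = 0.018 * 0.55 * 465 * 10.4 = 47.8764 BTU/hr

47.8764 BTU/hr


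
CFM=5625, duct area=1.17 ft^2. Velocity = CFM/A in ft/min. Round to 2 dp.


V = 5625 / 1.17 = 4807.69 ft/min

4807.69 ft/min


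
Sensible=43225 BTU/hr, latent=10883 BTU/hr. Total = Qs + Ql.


Qt = 43225 + 10883 = 54108 BTU/hr

54108 BTU/hr


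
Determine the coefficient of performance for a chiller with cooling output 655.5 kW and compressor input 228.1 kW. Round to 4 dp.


COP = 655.5 / 228.1 = 2.8737

2.8737


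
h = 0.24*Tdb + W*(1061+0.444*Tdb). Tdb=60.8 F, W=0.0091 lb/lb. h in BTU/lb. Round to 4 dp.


h = 0.24*60.8 + 0.0091*(1061+0.444*60.8) = 24.4928 BTU/lb

24.4928 BTU/lb


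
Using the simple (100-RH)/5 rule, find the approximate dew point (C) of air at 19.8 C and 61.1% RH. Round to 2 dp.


Td = 19.8 - (100-61.1)/5 = 12.02 C

12.02 C


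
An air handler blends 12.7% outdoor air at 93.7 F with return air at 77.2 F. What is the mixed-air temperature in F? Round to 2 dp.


T_mix = 77.2 + (12.7/100)*(93.7-77.2) = 79.30 F

79.30 F


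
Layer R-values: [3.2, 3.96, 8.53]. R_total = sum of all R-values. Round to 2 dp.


R_total = 3.2 + 3.96 + 8.53 = 15.69

15.69


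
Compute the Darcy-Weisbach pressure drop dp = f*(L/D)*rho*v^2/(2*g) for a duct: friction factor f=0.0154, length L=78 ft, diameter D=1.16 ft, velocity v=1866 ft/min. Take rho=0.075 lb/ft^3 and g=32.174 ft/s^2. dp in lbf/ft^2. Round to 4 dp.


v_fps = 1866/60 = 31.1 ft/s
dp = 0.0154*(78/1.16)*0.075*31.1^2/(2*32.174) = 1.1674 lbf/ft^2

1.1674 lbf/ft^2


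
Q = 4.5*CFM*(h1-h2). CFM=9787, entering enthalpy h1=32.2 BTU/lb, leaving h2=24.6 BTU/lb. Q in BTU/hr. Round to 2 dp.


Q = 4.5 * 9787 * (32.2 - 24.6) = 334715.40 BTU/hr

334715.40 BTU/hr


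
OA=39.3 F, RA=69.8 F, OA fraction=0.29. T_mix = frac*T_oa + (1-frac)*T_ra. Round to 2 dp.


T_mix = 0.29*39.3 + 0.71*69.8 = 60.96 F

60.96 F


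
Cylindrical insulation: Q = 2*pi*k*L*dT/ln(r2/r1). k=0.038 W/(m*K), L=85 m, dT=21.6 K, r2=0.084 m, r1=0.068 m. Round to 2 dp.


Q = 2*pi*0.038*85*21.6/ln(0.084/0.068) = 2074.52 W

2074.52 W
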